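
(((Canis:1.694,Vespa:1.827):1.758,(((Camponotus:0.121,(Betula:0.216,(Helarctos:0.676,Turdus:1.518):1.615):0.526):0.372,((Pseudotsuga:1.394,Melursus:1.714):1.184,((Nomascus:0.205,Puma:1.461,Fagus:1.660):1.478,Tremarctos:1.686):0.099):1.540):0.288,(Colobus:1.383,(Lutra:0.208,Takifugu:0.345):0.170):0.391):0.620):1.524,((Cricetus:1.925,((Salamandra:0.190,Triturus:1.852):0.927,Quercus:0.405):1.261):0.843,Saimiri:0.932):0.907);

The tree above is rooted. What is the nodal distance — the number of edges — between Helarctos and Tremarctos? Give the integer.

The MRCA of Helarctos and Tremarctos is the node subtending ((Camponotus,(Betula,(Helarctos,Turdus))),((Pseudotsuga,Melursus),((Nomascus,Puma,Fagus),Tremarctos))).
From Helarctos up to that node: 4 branches. From Tremarctos up to the same node: 3 branches. Total: 4 + 3 = 7.

7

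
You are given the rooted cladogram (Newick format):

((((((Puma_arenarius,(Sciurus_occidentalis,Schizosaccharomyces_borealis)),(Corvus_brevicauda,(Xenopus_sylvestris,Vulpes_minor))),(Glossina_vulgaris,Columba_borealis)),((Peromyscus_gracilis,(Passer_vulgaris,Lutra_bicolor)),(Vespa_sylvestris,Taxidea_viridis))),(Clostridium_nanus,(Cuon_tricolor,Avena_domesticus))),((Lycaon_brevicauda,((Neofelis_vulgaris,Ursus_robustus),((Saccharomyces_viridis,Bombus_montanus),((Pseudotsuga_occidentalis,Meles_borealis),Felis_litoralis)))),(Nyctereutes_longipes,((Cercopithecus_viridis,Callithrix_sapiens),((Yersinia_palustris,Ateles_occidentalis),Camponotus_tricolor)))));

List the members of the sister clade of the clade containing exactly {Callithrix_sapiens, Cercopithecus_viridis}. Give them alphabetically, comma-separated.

The clade containing exactly {Callithrix_sapiens, Cercopithecus_viridis} attaches to the tree at the node subtending ((Cercopithecus_viridis,Callithrix_sapiens),((Yersinia_palustris,Ateles_occidentalis),Camponotus_tricolor)).
The other lineage descending from that same node — the sister group — is ((Yersinia_palustris,Ateles_occidentalis),Camponotus_tricolor); its 3 tips in alphabetical order are the answer.

Ateles_occidentalis, Camponotus_tricolor, Yersinia_palustris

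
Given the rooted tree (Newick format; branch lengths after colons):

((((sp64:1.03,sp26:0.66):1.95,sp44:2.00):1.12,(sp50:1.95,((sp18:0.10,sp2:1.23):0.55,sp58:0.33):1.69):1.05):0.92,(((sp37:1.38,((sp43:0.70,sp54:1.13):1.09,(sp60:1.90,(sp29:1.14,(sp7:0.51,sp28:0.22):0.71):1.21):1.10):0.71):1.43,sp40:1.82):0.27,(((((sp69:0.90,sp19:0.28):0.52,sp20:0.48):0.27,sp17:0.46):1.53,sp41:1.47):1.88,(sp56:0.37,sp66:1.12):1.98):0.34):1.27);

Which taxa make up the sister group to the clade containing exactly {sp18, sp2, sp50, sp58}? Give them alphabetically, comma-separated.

sp26, sp44, sp64

The clade containing exactly {sp18, sp2, sp50, sp58} attaches to the tree at the node subtending (((sp64,sp26),sp44),(sp50,((sp18,sp2),sp58))).
The other lineage descending from that same node — the sister group — is ((sp64,sp26),sp44); its 3 tips in alphabetical order are the answer.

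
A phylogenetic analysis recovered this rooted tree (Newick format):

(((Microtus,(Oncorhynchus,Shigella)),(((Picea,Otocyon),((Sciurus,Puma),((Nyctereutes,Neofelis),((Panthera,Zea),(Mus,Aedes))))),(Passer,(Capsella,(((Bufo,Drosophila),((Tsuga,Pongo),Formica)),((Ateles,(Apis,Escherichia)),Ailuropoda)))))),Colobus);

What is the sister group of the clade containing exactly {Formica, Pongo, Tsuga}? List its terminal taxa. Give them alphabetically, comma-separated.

Bufo, Drosophila

The clade containing exactly {Formica, Pongo, Tsuga} attaches to the tree at the node subtending ((Bufo,Drosophila),((Tsuga,Pongo),Formica)).
The other lineage descending from that same node — the sister group — is (Bufo,Drosophila); its 2 tips in alphabetical order are the answer.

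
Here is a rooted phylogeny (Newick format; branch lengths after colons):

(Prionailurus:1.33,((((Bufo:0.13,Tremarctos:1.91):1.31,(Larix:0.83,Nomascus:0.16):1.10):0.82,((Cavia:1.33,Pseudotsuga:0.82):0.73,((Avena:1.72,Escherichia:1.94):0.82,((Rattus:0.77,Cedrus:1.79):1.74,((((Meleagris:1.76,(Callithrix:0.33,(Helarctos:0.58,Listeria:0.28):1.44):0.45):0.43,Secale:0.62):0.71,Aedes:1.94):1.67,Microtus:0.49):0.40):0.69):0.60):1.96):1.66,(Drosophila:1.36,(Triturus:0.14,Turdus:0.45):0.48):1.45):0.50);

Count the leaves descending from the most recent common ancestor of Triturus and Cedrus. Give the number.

The MRCA of Triturus and Cedrus is the node subtending ((((Bufo,Tremarctos),(Larix,Nomascus)),((Cavia,Pseudotsuga),((Avena,Escherichia),((Rattus,Cedrus),((((Meleagris,(Callithrix,(Helarctos,Listeria))),Secale),Aedes),Microtus))))),(Drosophila,(Triturus,Turdus))).
That clade contains 20 terminal taxa: Aedes, Avena, Bufo, Callithrix, Cavia, Cedrus, Drosophila, Escherichia, Helarctos, Larix, Listeria, Meleagris, Microtus, Nomascus, Pseudotsuga, Rattus, Secale, Tremarctos, Triturus, Turdus.

20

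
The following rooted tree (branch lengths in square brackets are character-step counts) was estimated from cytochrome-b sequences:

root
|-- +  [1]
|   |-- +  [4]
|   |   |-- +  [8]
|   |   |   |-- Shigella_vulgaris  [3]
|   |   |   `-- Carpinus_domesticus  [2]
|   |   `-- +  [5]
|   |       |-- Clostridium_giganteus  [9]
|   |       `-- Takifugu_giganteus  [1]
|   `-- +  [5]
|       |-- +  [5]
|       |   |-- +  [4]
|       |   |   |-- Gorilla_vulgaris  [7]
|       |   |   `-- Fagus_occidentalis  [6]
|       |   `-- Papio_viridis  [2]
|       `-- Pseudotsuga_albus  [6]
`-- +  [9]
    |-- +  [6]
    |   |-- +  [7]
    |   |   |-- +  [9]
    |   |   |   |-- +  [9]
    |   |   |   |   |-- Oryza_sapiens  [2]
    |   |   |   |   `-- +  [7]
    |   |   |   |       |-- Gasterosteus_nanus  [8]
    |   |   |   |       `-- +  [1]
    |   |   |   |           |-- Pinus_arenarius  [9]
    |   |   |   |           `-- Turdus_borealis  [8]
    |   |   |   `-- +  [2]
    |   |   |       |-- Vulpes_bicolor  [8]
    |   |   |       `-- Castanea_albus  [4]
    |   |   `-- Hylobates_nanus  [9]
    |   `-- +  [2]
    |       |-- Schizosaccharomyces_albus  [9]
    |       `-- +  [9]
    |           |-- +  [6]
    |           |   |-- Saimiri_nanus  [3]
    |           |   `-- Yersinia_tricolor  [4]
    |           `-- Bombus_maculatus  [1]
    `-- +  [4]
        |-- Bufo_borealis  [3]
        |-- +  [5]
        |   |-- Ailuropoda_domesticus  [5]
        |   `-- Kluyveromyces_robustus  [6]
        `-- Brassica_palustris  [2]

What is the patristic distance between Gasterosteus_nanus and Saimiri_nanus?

60

The path runs Gasterosteus_nanus → … → MRCA → … → Saimiri_nanus; the MRCA is the node subtending ((((Oryza_sapiens,(Gasterosteus_nanus,(Pinus_arenarius,Turdus_borealis))),(Vulpes_bicolor,Castanea_albus)),Hylobates_nanus),(Schizosaccharomyces_albus,((Saimiri_nanus,Yersinia_tricolor),Bombus_maculatus))).
Branch lengths along that path: 8 + 7 + 9 + 9 + 7 + 2 + 9 + 6 + 3 = 60.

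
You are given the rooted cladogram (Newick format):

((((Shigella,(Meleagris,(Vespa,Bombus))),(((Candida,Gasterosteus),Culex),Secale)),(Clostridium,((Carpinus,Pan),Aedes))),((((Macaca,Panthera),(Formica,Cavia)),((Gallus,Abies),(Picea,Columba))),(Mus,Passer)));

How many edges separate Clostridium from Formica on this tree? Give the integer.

The MRCA of Clostridium and Formica is the root of the tree.
From Clostridium up to that node: 3 branches. From Formica up to the same node: 5 branches. Total: 3 + 5 = 8.

8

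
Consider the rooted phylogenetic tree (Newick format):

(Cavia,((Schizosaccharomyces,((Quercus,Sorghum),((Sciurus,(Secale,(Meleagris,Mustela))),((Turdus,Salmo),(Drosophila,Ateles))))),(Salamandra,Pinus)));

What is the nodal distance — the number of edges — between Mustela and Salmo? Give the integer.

7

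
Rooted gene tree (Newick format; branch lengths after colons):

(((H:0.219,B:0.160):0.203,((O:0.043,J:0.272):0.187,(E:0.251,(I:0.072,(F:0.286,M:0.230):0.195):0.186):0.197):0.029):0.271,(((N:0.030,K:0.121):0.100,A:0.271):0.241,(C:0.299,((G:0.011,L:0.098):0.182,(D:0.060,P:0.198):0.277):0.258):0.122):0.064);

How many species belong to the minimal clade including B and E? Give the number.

The MRCA of B and E is the node subtending ((H,B),((O,J),(E,(I,(F,M))))).
That clade contains 8 terminal taxa: B, E, F, H, I, J, M, O.

8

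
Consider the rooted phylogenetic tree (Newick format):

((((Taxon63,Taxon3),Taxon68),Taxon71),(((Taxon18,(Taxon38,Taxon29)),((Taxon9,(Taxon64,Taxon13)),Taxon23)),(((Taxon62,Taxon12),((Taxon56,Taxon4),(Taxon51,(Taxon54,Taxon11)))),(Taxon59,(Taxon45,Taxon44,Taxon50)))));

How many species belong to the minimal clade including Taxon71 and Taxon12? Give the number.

22

The MRCA of Taxon71 and Taxon12 is the root, so the clade is the entire tree.
That clade contains 22 terminal taxa: Taxon11, Taxon12, Taxon13, Taxon18, Taxon23, Taxon29, Taxon3, Taxon38, Taxon4, Taxon44, Taxon45, Taxon50, Taxon51, Taxon54, Taxon56, Taxon59, Taxon62, Taxon63, Taxon64, Taxon68, Taxon71, Taxon9.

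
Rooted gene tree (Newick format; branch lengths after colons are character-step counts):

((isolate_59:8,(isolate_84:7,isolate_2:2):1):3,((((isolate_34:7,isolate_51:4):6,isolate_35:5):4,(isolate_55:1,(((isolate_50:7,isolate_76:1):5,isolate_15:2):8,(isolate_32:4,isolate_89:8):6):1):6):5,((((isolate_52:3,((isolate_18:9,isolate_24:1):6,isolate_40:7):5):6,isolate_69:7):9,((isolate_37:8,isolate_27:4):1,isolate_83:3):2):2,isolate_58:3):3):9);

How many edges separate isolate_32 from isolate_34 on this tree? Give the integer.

7

The MRCA of isolate_32 and isolate_34 is the node subtending (((isolate_34,isolate_51),isolate_35),(isolate_55,(((isolate_50,isolate_76),isolate_15),(isolate_32,isolate_89)))).
From isolate_32 up to that node: 4 branches. From isolate_34 up to the same node: 3 branches. Total: 4 + 3 = 7.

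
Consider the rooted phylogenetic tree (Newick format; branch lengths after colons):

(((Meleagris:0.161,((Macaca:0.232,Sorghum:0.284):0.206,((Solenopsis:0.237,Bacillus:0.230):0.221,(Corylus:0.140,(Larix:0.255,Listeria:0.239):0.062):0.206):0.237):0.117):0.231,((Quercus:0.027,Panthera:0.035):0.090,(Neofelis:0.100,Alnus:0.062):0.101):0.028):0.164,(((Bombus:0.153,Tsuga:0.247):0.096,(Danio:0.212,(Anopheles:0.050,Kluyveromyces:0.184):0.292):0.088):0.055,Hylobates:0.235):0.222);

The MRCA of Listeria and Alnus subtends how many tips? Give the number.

12

The MRCA of Listeria and Alnus is the node subtending ((Meleagris,((Macaca,Sorghum),((Solenopsis,Bacillus),(Corylus,(Larix,Listeria))))),((Quercus,Panthera),(Neofelis,Alnus))).
That clade contains 12 terminal taxa: Alnus, Bacillus, Corylus, Larix, Listeria, Macaca, Meleagris, Neofelis, Panthera, Quercus, Solenopsis, Sorghum.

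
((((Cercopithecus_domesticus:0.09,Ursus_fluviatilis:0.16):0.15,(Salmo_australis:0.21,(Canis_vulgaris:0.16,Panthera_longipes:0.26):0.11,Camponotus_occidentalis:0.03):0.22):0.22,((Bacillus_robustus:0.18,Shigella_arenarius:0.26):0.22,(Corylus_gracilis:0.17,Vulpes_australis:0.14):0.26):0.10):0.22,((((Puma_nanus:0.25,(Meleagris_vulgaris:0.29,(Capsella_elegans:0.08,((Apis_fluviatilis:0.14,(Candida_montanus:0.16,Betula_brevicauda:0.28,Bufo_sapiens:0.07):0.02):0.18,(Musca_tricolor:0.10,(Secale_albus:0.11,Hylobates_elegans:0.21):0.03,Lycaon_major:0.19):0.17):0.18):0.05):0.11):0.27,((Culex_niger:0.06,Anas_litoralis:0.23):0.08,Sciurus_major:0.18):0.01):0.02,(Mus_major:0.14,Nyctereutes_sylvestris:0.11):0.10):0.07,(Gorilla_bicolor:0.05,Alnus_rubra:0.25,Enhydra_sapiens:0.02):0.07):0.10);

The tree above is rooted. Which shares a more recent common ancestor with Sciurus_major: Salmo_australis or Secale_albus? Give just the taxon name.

Secale_albus

The MRCA of Sciurus_major and Secale_albus subtends ((Puma_nanus,(Meleagris_vulgaris,(Capsella_elegans,((Apis_fluviatilis,(Candida_montanus,Betula_brevicauda,Bufo_sapiens)),(Musca_tricolor,(Secale_albus,Hylobates_elegans),Lycaon_major))))),((Culex_niger,Anas_litoralis),Sciurus_major)) (14 taxa).
The MRCA of Sciurus_major and Salmo_australis is the root, subtending the entire tree (29 taxa).
The first is nested inside the second, so Sciurus_major shares a more recent common ancestor with Secale_albus.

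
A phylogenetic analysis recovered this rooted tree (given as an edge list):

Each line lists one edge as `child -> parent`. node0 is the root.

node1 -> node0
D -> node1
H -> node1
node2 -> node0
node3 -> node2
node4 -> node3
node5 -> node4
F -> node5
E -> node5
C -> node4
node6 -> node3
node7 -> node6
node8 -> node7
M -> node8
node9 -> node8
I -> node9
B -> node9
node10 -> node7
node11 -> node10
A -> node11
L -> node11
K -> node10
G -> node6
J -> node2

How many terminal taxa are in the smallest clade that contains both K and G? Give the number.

7

The MRCA of K and G is the node subtending (((M,(I,B)),((A,L),K)),G).
That clade contains 7 terminal taxa: A, B, G, I, K, L, M.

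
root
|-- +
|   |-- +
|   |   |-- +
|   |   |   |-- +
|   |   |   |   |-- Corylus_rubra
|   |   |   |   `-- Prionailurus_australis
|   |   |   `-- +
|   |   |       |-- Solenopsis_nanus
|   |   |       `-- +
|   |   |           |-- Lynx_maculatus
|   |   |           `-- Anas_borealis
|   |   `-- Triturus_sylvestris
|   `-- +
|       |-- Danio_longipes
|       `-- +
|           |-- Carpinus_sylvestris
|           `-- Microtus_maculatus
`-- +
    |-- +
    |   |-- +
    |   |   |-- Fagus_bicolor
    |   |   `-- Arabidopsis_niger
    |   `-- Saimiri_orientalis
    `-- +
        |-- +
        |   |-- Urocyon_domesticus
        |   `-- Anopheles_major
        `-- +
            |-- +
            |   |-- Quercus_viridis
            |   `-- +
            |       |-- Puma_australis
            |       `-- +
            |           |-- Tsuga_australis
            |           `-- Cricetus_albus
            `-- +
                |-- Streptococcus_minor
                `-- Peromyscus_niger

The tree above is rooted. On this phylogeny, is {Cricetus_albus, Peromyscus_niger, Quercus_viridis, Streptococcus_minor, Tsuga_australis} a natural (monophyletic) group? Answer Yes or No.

The MRCA of the listed taxa subtends ((Quercus_viridis,(Puma_australis,(Tsuga_australis,Cricetus_albus))),(Streptococcus_minor,Peromyscus_niger)).
That clade also contains Puma_australis, which is not in the proposed group, so the group is not monophyletic.

No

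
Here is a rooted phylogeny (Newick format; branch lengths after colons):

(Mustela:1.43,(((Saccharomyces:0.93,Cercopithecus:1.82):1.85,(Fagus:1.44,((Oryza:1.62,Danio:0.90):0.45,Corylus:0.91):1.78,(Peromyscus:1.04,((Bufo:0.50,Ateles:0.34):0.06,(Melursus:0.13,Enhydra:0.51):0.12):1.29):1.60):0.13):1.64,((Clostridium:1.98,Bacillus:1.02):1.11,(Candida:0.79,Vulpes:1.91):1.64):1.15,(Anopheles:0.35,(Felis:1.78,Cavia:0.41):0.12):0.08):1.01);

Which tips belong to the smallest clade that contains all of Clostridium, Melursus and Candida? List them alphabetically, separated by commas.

Anopheles, Ateles, Bacillus, Bufo, Candida, Cavia, Cercopithecus, Clostridium, Corylus, Danio, Enhydra, Fagus, Felis, Melursus, Oryza, Peromyscus, Saccharomyces, Vulpes

Tracing Clostridium: it sits inside (Clostridium,Bacillus).
Tracing Melursus: it sits inside (Melursus,Enhydra).
Tracing Candida: it sits inside (Candida,Vulpes).
The smallest clade enclosing all 3 is (((Saccharomyces,Cercopithecus),(Fagus,((Oryza,Danio),Corylus),(Peromyscus,((Bufo,Ateles),(Melursus,Enhydra))))),((Clostridium,Bacillus),(Candida,Vulpes)),(Anopheles,(Felis,Cavia))); the answer is its 18 terminal taxa in alphabetical order.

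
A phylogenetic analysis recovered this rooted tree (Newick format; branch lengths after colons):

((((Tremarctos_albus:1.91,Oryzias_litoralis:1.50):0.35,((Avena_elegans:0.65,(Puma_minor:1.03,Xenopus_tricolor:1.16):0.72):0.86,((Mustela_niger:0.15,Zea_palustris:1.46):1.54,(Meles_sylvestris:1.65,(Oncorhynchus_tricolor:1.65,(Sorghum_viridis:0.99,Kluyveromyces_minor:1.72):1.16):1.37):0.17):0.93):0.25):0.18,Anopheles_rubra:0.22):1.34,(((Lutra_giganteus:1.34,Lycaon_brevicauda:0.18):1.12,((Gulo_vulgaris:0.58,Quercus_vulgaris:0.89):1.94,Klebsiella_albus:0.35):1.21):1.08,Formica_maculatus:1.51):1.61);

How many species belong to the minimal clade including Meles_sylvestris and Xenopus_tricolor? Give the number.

9

The MRCA of Meles_sylvestris and Xenopus_tricolor is the node subtending ((Avena_elegans,(Puma_minor,Xenopus_tricolor)),((Mustela_niger,Zea_palustris),(Meles_sylvestris,(Oncorhynchus_tricolor,(Sorghum_viridis,Kluyveromyces_minor))))).
That clade contains 9 terminal taxa: Avena_elegans, Kluyveromyces_minor, Meles_sylvestris, Mustela_niger, Oncorhynchus_tricolor, Puma_minor, Sorghum_viridis, Xenopus_tricolor, Zea_palustris.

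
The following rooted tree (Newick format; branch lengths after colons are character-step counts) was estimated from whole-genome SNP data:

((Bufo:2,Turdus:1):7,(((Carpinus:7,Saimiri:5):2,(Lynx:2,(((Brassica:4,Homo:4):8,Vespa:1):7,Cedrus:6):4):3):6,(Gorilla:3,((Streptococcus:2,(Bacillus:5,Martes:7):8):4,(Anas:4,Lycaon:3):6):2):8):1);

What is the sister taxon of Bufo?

Bufo attaches to the tree at the node subtending (Bufo,Turdus).
The other lineage descending from that same node — the sister group — is the single tip Turdus.

Turdus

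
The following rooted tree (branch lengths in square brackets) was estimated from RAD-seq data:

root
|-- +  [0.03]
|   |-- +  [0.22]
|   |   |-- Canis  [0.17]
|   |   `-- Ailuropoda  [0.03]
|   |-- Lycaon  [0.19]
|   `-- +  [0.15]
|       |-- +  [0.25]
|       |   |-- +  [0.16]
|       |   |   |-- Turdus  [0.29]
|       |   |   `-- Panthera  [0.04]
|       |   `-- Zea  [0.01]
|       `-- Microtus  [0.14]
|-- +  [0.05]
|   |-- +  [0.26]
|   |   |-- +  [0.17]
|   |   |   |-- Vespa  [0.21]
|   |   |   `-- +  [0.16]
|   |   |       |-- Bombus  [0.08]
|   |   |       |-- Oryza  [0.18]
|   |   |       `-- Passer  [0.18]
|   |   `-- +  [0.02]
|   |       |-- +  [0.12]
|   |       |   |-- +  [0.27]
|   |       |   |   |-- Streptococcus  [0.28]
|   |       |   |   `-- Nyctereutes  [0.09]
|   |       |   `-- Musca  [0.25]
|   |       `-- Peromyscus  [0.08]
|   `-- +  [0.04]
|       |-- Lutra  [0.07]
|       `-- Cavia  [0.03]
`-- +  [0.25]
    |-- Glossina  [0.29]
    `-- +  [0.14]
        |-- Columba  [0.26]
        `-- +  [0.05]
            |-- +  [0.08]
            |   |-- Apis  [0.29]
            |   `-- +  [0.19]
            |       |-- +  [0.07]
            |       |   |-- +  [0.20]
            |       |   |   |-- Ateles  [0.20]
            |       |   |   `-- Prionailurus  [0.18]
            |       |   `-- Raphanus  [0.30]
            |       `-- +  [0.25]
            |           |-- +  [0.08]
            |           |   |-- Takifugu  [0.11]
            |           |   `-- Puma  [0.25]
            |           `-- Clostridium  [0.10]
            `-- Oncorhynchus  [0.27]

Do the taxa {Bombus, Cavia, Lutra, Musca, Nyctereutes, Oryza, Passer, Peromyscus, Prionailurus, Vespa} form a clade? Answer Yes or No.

The MRCA of the listed taxa is the root, so the smallest clade containing them is the whole tree.
That clade also contains Ailuropoda, Apis, Ateles, Canis, Clostridium, Columba, Glossina, Lycaon, Microtus, Oncorhynchus, Panthera, Puma, Raphanus, Streptococcus, Takifugu, Turdus, Zea, which are not in the proposed group, so the group is not monophyletic.

No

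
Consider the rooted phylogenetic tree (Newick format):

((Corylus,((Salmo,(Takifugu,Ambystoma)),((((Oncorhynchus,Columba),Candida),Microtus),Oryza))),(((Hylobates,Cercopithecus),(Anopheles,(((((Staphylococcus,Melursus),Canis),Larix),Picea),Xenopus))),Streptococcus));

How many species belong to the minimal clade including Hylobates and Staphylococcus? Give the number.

The MRCA of Hylobates and Staphylococcus is the node subtending ((Hylobates,Cercopithecus),(Anopheles,(((((Staphylococcus,Melursus),Canis),Larix),Picea),Xenopus))).
That clade contains 9 terminal taxa: Anopheles, Canis, Cercopithecus, Hylobates, Larix, Melursus, Picea, Staphylococcus, Xenopus.

9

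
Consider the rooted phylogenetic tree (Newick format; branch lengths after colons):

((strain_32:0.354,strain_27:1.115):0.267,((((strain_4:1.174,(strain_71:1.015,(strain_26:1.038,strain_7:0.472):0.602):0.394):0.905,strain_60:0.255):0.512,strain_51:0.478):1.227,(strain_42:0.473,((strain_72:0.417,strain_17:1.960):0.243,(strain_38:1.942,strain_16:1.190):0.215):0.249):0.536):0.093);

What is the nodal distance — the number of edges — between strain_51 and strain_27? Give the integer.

The MRCA of strain_51 and strain_27 is the root of the tree.
From strain_51 up to that node: 3 branches. From strain_27 up to the same node: 2 branches. Total: 3 + 2 = 5.

5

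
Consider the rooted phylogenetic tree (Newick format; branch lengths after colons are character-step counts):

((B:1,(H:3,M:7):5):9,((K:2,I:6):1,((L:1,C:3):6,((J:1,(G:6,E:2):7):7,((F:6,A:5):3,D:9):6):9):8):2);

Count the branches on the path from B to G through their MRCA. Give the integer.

8

The MRCA of B and G is the root of the tree.
From B up to that node: 2 branches. From G up to the same node: 6 branches. Total: 2 + 6 = 8.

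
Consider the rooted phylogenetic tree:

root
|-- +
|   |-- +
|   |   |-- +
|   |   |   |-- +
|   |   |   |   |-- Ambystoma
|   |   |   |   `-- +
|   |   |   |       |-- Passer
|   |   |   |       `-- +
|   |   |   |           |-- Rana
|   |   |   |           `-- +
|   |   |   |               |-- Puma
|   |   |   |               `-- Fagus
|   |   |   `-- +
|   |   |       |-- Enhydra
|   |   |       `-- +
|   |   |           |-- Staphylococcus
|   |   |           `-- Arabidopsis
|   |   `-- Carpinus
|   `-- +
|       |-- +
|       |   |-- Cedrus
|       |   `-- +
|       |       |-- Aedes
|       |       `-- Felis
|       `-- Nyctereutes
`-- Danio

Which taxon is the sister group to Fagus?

Puma

Fagus attaches to the tree at the node subtending (Puma,Fagus).
The other lineage descending from that same node — the sister group — is the single tip Puma.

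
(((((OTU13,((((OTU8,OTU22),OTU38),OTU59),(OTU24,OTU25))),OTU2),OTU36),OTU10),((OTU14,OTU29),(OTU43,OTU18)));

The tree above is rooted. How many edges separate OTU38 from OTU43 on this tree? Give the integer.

The MRCA of OTU38 and OTU43 is the root of the tree.
From OTU38 up to that node: 8 branches. From OTU43 up to the same node: 3 branches. Total: 8 + 3 = 11.

11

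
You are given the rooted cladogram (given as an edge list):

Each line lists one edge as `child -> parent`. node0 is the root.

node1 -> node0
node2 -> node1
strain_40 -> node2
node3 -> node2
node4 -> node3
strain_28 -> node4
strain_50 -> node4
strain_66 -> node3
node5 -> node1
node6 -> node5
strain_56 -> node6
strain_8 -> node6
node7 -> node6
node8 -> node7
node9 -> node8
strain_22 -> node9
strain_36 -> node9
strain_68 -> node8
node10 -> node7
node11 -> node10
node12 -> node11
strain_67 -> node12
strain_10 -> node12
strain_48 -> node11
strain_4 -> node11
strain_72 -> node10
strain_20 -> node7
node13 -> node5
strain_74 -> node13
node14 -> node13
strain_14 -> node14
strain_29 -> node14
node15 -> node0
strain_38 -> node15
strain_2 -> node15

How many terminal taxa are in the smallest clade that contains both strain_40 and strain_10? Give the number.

18

The MRCA of strain_40 and strain_10 is the node subtending ((strain_40,((strain_28,strain_50),strain_66)),((strain_56,strain_8,(((strain_22,strain_36),strain_68),(((strain_67,strain_10),strain_48,strain_4),strain_72),strain_20)),(strain_74,(strain_14,strain_29)))).
That clade contains 18 terminal taxa: strain_10, strain_14, strain_20, strain_22, strain_28, strain_29, strain_36, strain_4, strain_40, strain_48, strain_50, strain_56, strain_66, strain_67, strain_68, strain_72, strain_74, strain_8.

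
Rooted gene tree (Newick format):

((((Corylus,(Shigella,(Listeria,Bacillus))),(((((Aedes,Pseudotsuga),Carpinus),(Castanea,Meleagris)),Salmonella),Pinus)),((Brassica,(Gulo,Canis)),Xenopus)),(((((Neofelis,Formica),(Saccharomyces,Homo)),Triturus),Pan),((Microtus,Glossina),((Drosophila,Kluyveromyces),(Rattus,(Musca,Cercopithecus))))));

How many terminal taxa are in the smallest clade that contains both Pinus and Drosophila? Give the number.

28

The MRCA of Pinus and Drosophila is the root, so the clade is the entire tree.
That clade contains 28 terminal taxa: Aedes, Bacillus, Brassica, Canis, Carpinus, Castanea, Cercopithecus, Corylus, Drosophila, Formica, Glossina, Gulo, Homo, Kluyveromyces, Listeria, Meleagris, Microtus, Musca, Neofelis, Pan, Pinus, Pseudotsuga, Rattus, Saccharomyces, Salmonella, Shigella, Triturus, Xenopus.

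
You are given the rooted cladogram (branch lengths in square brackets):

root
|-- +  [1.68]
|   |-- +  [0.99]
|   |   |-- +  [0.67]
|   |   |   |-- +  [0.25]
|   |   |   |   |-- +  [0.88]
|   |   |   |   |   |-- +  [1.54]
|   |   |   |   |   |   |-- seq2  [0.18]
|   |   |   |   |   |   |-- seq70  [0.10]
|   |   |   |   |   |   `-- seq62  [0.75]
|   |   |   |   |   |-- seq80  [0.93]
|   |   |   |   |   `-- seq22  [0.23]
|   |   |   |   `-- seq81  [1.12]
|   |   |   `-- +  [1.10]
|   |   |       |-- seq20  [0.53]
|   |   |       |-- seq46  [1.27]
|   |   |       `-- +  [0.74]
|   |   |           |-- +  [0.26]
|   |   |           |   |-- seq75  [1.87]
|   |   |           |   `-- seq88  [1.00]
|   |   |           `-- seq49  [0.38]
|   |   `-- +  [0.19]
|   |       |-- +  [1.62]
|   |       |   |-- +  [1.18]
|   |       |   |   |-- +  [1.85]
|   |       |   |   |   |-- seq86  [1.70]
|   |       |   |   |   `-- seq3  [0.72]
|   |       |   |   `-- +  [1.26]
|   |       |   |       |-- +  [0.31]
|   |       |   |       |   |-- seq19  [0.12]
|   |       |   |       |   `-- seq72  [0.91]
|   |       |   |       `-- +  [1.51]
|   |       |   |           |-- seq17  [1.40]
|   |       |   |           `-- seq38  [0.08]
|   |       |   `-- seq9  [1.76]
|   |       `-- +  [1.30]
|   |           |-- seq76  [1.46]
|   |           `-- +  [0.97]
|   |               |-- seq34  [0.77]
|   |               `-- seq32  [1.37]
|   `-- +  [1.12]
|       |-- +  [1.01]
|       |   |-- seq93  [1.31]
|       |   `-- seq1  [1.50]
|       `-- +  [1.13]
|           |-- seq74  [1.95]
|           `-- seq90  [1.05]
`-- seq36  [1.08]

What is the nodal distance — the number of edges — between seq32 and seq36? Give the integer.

The MRCA of seq32 and seq36 is the root of the tree.
From seq32 up to that node: 6 branches. From seq36 up to the same node: 1 branch. Total: 6 + 1 = 7.

7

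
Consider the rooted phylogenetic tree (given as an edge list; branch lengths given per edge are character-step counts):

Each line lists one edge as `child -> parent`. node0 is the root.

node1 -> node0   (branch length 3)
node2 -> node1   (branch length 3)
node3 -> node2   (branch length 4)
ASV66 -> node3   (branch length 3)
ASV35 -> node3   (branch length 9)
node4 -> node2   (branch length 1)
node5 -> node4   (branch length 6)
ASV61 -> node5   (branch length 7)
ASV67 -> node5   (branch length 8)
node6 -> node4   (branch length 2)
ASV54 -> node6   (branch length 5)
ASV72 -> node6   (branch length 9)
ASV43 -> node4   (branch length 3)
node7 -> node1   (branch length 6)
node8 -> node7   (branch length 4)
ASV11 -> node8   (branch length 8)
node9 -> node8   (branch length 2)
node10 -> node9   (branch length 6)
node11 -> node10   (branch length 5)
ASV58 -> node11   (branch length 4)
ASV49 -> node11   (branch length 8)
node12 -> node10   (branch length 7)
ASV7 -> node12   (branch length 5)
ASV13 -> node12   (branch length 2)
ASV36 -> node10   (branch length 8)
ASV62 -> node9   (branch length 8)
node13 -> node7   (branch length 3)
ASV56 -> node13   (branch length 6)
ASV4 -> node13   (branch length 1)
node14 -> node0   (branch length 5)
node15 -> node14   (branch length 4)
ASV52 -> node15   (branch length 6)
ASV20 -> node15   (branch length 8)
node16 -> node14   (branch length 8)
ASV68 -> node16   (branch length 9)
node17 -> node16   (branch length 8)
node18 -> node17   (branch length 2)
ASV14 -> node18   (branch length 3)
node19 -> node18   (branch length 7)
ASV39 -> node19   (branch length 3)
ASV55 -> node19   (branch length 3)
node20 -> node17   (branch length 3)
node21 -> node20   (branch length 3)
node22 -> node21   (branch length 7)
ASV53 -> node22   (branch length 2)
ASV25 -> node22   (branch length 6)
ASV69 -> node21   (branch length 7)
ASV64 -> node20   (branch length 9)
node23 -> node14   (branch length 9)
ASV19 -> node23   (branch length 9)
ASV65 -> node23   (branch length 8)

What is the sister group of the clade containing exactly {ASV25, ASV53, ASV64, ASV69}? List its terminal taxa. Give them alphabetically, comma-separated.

The clade containing exactly {ASV25, ASV53, ASV64, ASV69} attaches to the tree at the node subtending ((ASV14,(ASV39,ASV55)),(((ASV53,ASV25),ASV69),ASV64)).
The other lineage descending from that same node — the sister group — is (ASV14,(ASV39,ASV55)); its 3 tips in alphabetical order are the answer.

ASV14, ASV39, ASV55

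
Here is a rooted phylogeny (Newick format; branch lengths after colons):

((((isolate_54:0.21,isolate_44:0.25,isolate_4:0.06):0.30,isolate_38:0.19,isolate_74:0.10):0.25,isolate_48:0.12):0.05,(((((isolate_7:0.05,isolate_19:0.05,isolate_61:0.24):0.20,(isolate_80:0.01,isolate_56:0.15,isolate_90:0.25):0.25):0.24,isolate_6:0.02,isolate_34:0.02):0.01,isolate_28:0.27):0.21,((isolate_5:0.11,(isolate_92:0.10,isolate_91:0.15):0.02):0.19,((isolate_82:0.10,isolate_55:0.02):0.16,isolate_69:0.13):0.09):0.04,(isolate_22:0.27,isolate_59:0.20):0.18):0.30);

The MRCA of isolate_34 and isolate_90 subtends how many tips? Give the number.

8

The MRCA of isolate_34 and isolate_90 is the node subtending (((isolate_7,isolate_19,isolate_61),(isolate_80,isolate_56,isolate_90)),isolate_6,isolate_34).
That clade contains 8 terminal taxa: isolate_19, isolate_34, isolate_56, isolate_6, isolate_61, isolate_7, isolate_80, isolate_90.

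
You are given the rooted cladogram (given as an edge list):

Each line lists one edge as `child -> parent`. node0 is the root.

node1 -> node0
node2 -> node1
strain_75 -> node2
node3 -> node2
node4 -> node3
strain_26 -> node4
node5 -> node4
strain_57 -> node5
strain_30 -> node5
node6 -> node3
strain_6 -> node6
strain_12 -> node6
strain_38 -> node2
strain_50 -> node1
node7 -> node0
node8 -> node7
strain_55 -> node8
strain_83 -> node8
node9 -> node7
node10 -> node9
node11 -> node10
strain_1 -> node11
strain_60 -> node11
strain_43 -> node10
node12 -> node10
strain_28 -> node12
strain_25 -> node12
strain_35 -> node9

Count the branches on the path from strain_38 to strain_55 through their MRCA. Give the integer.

6

The MRCA of strain_38 and strain_55 is the root of the tree.
From strain_38 up to that node: 3 branches. From strain_55 up to the same node: 3 branches. Total: 3 + 3 = 6.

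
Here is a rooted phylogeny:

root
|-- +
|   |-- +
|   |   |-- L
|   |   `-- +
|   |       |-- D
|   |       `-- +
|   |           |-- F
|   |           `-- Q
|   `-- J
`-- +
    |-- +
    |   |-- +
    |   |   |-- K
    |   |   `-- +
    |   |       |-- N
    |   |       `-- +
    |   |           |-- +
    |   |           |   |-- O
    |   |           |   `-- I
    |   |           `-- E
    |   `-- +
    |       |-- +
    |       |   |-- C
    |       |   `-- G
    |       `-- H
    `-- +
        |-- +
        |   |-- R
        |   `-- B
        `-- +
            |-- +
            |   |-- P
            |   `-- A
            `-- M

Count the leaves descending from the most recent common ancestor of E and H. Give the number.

The MRCA of E and H is the node subtending ((K,(N,((O,I),E))),((C,G),H)).
That clade contains 8 terminal taxa: C, E, G, H, I, K, N, O.

8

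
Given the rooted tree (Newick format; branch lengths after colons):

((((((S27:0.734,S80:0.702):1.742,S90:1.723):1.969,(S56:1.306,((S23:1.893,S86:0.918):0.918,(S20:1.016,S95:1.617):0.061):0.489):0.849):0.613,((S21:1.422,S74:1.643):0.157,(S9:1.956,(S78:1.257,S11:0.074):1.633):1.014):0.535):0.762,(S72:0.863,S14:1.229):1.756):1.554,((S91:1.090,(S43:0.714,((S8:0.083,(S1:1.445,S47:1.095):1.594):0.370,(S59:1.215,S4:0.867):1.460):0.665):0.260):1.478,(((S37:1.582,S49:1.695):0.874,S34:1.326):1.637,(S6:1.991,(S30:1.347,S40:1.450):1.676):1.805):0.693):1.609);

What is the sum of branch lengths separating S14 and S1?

11.960

The path runs S14 → … → MRCA → … → S1; the MRCA is the root of the tree.
Branch lengths along that path: 1.229 + 1.756 + 1.554 + 1.609 + 1.478 + 0.260 + 0.665 + 0.370 + 1.594 + 1.445 = 11.960.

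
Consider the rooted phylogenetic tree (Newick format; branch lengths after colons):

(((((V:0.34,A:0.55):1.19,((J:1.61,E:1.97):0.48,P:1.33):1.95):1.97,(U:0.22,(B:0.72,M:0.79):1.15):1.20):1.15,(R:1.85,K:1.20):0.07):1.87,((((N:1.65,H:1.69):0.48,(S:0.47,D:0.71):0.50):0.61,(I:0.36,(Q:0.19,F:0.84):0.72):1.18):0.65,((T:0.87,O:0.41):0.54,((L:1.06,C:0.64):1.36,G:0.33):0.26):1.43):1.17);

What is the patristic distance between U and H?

9.04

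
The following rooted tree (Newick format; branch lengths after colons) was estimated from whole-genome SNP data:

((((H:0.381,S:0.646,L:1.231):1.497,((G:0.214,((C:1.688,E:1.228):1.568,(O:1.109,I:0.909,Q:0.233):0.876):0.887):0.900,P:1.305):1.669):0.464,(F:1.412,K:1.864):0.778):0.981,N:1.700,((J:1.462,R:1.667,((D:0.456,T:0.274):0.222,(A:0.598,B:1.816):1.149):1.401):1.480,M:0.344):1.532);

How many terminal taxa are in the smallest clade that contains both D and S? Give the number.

The MRCA of D and S is the root, so the clade is the entire tree.
That clade contains 20 terminal taxa: A, B, C, D, E, F, G, H, I, J, K, L, M, N, O, P, Q, R, S, T.

20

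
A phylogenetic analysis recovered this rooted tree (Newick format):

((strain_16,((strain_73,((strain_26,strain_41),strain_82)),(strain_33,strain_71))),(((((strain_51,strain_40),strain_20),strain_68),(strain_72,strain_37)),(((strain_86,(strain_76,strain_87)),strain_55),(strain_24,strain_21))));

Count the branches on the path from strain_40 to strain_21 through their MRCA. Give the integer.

The MRCA of strain_40 and strain_21 is the node subtending (((((strain_51,strain_40),strain_20),strain_68),(strain_72,strain_37)),(((strain_86,(strain_76,strain_87)),strain_55),(strain_24,strain_21))).
From strain_40 up to that node: 5 branches. From strain_21 up to the same node: 3 branches. Total: 5 + 3 = 8.

8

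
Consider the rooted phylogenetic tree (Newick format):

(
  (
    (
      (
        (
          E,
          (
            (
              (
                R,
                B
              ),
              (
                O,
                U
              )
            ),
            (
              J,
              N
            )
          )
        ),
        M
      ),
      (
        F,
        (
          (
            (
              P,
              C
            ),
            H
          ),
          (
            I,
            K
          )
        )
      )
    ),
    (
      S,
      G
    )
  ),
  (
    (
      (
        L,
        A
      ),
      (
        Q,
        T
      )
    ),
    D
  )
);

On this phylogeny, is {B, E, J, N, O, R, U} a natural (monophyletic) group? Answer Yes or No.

Yes

The most recent common ancestor of these taxa subtends (E,(((R,B),(O,U)),(J,N))).
That clade has exactly 7 tips — every listed taxon and nothing else — so the group is monophyletic.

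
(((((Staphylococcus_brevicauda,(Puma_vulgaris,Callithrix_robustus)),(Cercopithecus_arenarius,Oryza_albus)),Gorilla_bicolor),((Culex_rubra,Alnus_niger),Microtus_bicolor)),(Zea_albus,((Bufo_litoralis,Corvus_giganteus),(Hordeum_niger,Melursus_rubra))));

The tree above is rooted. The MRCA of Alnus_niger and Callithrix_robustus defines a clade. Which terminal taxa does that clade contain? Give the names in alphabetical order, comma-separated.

Tracing Alnus_niger: it sits inside (Culex_rubra,Alnus_niger).
Tracing Callithrix_robustus: it sits inside (Puma_vulgaris,Callithrix_robustus).
The smallest clade enclosing both is ((((Staphylococcus_brevicauda,(Puma_vulgaris,Callithrix_robustus)),(Cercopithecus_arenarius,Oryza_albus)),Gorilla_bicolor),((Culex_rubra,Alnus_niger),Microtus_bicolor)); the answer is its 9 terminal taxa in alphabetical order.

Alnus_niger, Callithrix_robustus, Cercopithecus_arenarius, Culex_rubra, Gorilla_bicolor, Microtus_bicolor, Oryza_albus, Puma_vulgaris, Staphylococcus_brevicauda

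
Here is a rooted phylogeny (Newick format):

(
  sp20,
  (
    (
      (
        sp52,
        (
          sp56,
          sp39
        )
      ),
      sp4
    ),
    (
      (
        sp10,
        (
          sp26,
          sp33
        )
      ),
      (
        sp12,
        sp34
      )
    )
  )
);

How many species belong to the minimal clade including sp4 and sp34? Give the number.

The MRCA of sp4 and sp34 is the node subtending (((sp52,(sp56,sp39)),sp4),((sp10,(sp26,sp33)),(sp12,sp34))).
That clade contains 9 terminal taxa: sp10, sp12, sp26, sp33, sp34, sp39, sp4, sp52, sp56.

9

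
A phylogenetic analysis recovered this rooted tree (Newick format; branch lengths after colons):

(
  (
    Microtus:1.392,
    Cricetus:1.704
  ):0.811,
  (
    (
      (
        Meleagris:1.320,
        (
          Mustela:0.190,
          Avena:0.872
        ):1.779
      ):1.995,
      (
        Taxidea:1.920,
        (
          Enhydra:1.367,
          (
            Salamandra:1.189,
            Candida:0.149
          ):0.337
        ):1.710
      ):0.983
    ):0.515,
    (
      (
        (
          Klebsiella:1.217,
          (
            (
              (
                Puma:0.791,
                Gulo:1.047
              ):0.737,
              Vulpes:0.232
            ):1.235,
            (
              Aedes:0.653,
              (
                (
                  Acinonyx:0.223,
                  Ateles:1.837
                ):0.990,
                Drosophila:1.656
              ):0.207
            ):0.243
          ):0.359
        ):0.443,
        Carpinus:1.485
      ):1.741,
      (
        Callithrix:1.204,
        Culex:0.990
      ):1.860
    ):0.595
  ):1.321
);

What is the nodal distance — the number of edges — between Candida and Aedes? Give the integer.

The MRCA of Candida and Aedes is the node subtending (((Meleagris,(Mustela,Avena)),(Taxidea,(Enhydra,(Salamandra,Candida)))),(((Klebsiella,(((Puma,Gulo),Vulpes),(Aedes,((Acinonyx,Ateles),Drosophila)))),Carpinus),(Callithrix,Culex))).
From Candida up to that node: 5 branches. From Aedes up to the same node: 6 branches. Total: 5 + 6 = 11.

11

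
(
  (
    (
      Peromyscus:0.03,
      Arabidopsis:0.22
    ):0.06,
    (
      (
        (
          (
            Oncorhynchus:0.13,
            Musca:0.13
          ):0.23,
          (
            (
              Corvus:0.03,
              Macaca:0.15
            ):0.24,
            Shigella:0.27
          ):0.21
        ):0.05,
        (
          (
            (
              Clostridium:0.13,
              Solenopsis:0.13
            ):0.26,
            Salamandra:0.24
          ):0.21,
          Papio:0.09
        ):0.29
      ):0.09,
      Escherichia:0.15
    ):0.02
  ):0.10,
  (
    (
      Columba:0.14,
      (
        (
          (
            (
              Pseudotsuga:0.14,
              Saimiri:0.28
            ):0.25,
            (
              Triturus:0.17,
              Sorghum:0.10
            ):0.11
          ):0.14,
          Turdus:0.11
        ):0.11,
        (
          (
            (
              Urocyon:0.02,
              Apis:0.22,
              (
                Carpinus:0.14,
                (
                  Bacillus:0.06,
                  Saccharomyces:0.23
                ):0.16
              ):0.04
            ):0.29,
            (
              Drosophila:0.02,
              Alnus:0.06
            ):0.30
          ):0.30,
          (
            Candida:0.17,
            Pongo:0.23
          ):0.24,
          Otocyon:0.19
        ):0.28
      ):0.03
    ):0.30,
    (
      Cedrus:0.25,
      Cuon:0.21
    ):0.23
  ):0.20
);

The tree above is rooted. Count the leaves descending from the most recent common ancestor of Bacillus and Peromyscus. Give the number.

30

The MRCA of Bacillus and Peromyscus is the root, so the clade is the entire tree.
That clade contains 30 terminal taxa: Alnus, Apis, Arabidopsis, Bacillus, Candida, Carpinus, Cedrus, Clostridium, Columba, Corvus, Cuon, Drosophila, Escherichia, Macaca, Musca, Oncorhynchus, Otocyon, Papio, Peromyscus, Pongo, Pseudotsuga, Saccharomyces, Saimiri, Salamandra, Shigella, Solenopsis, Sorghum, Triturus, Turdus, Urocyon.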